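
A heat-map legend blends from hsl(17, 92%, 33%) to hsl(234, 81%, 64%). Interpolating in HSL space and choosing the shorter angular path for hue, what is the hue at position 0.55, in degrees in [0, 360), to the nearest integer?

298

Hue: 234 − 17 = 217°, but |217| > 180 so the shorter arc goes the other way: Δh = 217 − 360 = -143°.
H = 17 + 0.55 × (-143) = -61.65 → -62 → -62 mod 360 = 298°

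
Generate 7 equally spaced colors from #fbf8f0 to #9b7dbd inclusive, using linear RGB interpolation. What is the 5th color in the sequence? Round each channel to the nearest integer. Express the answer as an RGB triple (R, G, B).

With 7 swatches and endpoints inclusive, swatch 5 sits at t = (5 − 1)/(7 − 1) = 4/6 ≈ 0.6667.
#fbf8f0 → (251, 248, 240); #9b7dbd → (155, 125, 189).
R = 251 + 0.6667 × (155 − 251) = 186.997 → 187
G = 248 + 0.6667 × (125 − 248) = 165.996 → 166
B = 240 + 0.6667 × (189 − 240) = 205.998 → 206

(187, 166, 206)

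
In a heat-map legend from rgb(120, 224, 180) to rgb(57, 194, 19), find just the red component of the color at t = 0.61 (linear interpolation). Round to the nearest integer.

82

R = 120 + 0.61 × (57 − 120) = 81.57 → 82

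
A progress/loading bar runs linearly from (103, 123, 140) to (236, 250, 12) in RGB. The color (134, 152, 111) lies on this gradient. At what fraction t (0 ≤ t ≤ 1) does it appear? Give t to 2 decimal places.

Invert the lerp on the R channel (largest span, 133): t = (134 − 103) / (236 − 103) = 31/133 = 0.23308.
Check on G: (152 − 123)/(250 − 123) = 0.2283 ✓

0.23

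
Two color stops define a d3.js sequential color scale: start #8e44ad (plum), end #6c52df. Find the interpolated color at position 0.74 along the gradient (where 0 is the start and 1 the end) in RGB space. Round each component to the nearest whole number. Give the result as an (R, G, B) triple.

(117, 78, 210)

#8e44ad → (142, 68, 173); #6c52df → (108, 82, 223).
R = 142 + 0.74 × (108 − 142) = 142 + 0.74 × -34 = 116.84 → 117
G = 68 + 0.74 × (82 − 68) = 68 + 0.74 × 14 = 78.36 → 78
B = 173 + 0.74 × (223 − 173) = 173 + 0.74 × 50 = 210 → 210
So the blended color is (117, 78, 210), about #754ed2.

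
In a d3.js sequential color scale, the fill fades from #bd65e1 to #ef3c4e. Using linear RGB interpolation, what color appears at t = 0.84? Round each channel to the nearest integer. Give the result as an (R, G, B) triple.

#bd65e1 → (189, 101, 225); #ef3c4e → (239, 60, 78).
R = 189 + 0.84 × (239 − 189) = 189 + 0.84 × 50 = 231 → 231
G = 101 + 0.84 × (60 − 101) = 101 + 0.84 × -41 = 66.56 → 67
B = 225 + 0.84 × (78 − 225) = 225 + 0.84 × -147 = 101.52 → 102

(231, 67, 102)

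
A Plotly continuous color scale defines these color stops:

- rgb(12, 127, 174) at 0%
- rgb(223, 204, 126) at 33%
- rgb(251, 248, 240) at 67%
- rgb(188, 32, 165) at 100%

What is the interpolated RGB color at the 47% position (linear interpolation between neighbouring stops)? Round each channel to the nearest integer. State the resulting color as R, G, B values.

(235, 222, 173)

47% lies between the 33% and 67% stops, so the local fraction is t = (47 − 33)/(67 − 33) = 14/34 ≈ 0.4118.
R = 223 + 0.4118 × (251 − 223) = 234.53 → 235
G = 204 + 0.4118 × (248 − 204) = 222.119 → 222
B = 126 + 0.4118 × (240 − 126) = 172.945 → 173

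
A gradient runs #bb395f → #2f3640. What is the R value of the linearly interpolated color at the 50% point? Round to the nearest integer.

R₁ = 187 (from #bb395f), R₂ = 47 (from #2f3640).
R = 187 + 0.5 × (47 − 187) = 117 → 117

117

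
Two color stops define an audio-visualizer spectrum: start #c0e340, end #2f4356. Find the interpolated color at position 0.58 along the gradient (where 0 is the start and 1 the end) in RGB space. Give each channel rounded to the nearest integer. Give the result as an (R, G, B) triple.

#c0e340 → (192, 227, 64); #2f4356 → (47, 67, 86).
R = 192 + 0.58 × (47 − 192) = 192 + 0.58 × -145 = 107.9 → 108
G = 227 + 0.58 × (67 − 227) = 227 + 0.58 × -160 = 134.2 → 134
B = 64 + 0.58 × (86 − 64) = 64 + 0.58 × 22 = 76.76 → 77
So the blended color is (108, 134, 77), about #6c864d.

(108, 134, 77)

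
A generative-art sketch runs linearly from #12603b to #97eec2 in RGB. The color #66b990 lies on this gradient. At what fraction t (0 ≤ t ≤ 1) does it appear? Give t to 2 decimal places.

Invert the lerp on the G channel (largest span, 142): t = (185 − 96) / (238 − 96) = 89/142 = 0.62676.
Check on R: (102 − 18)/(151 − 18) = 0.6316 ✓

0.63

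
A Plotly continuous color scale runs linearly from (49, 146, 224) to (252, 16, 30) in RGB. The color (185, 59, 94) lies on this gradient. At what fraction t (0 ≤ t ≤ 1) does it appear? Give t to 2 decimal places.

Invert the lerp on the R channel (largest span, 203): t = (185 − 49) / (252 − 49) = 136/203 = 0.66995.
Check on G: (59 − 146)/(16 − 146) = 0.6692 ✓

0.67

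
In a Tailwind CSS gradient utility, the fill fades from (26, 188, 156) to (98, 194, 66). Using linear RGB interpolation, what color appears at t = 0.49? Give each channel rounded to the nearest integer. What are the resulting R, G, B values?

R = 26 + 0.49 × (98 − 26) = 26 + 0.49 × 72 = 61.28 → 61
G = 188 + 0.49 × (194 − 188) = 188 + 0.49 × 6 = 190.94 → 191
B = 156 + 0.49 × (66 − 156) = 156 + 0.49 × -90 = 111.9 → 112
So the blended color is (61, 191, 112), about #3dbf70.

(61, 191, 112)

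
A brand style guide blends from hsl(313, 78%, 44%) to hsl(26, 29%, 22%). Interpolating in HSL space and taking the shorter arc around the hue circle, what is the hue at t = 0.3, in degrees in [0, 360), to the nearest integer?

335

Hue: 26 − 313 = -287°, but |-287| > 180 so the shorter arc goes the other way: Δh = -287 + 360 = 73°.
H = 313 + 0.3 × (73) = 334.9 → 335°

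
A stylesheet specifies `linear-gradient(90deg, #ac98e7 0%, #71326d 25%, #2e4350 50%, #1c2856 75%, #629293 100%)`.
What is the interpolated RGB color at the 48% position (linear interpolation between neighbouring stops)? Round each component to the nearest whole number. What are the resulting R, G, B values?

48% lies between the 25% and 50% stops, so the local fraction is t = (48 − 25)/(50 − 25) = 23/25 ≈ 0.92.
#71326d → (113, 50, 109); #2e4350 → (46, 67, 80).
R = 113 + 0.92 × (46 − 113) = 51.36 → 51
G = 50 + 0.92 × (67 − 50) = 65.64 → 66
B = 109 + 0.92 × (80 − 109) = 82.32 → 82

(51, 66, 82)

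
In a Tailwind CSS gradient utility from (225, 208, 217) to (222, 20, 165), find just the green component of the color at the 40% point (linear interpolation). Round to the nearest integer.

G = 208 + 0.4 × (20 − 208) = 132.8 → 133

133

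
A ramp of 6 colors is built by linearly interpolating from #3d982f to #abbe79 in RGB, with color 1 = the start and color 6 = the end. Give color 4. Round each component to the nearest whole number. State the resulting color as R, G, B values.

(127, 175, 91)

With 6 swatches and endpoints inclusive, swatch 4 sits at t = (4 − 1)/(6 − 1) = 3/5 ≈ 0.6.
#3d982f → (61, 152, 47); #abbe79 → (171, 190, 121).
R = 61 + 0.6 × (171 − 61) = 127 → 127
G = 152 + 0.6 × (190 − 152) = 174.8 → 175
B = 47 + 0.6 × (121 − 47) = 91.4 → 91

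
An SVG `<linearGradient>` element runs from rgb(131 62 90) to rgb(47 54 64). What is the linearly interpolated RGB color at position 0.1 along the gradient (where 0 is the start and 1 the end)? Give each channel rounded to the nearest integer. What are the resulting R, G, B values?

(123, 61, 87)

R = 131 + 0.1 × (47 − 131) = 131 + 0.1 × -84 = 122.6 → 123
G = 62 + 0.1 × (54 − 62) = 62 + 0.1 × -8 = 61.2 → 61
B = 90 + 0.1 × (64 − 90) = 90 + 0.1 × -26 = 87.4 → 87
So the blended color is (123, 61, 87), about #7b3d57.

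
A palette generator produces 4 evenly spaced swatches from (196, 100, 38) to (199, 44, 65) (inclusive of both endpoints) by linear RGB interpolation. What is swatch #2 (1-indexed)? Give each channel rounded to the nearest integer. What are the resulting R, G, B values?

With 4 swatches and endpoints inclusive, swatch 2 sits at t = (2 − 1)/(4 − 1) = 1/3 ≈ 0.3333.
R = 196 + 0.3333 × (199 − 196) = 197 → 197
G = 100 + 0.3333 × (44 − 100) = 81.335 → 81
B = 38 + 0.3333 × (65 − 38) = 46.999 → 47

(197, 81, 47)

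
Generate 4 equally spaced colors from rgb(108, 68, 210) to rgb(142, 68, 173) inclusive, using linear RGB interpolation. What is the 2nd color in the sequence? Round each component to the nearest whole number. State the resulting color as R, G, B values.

(119, 68, 198)

With 4 swatches and endpoints inclusive, swatch 2 sits at t = (2 − 1)/(4 − 1) = 1/3 ≈ 0.3333.
R = 108 + 0.3333 × (142 − 108) = 119.332 → 119
G = 68 + 0.3333 × (68 − 68) = 68 → 68
B = 210 + 0.3333 × (173 − 210) = 197.668 → 198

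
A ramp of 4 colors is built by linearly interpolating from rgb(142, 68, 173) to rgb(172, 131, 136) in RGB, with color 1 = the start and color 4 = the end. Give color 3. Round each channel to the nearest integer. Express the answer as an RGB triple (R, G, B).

With 4 swatches and endpoints inclusive, swatch 3 sits at t = (3 − 1)/(4 − 1) = 2/3 ≈ 0.6667.
R = 142 + 0.6667 × (172 − 142) = 162.001 → 162
G = 68 + 0.6667 × (131 − 68) = 110.002 → 110
B = 173 + 0.6667 × (136 − 173) = 148.332 → 148

(162, 110, 148)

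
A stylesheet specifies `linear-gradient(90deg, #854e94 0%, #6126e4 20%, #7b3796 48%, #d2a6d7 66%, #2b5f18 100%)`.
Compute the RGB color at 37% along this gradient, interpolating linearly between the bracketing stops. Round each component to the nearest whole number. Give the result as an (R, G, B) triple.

(113, 48, 181)

37% lies between the 20% and 48% stops, so the local fraction is t = (37 − 20)/(48 − 20) = 17/28 ≈ 0.6071.
#6126e4 → (97, 38, 228); #7b3796 → (123, 55, 150).
R = 97 + 0.6071 × (123 − 97) = 112.785 → 113
G = 38 + 0.6071 × (55 − 38) = 48.321 → 48
B = 228 + 0.6071 × (150 − 228) = 180.646 → 181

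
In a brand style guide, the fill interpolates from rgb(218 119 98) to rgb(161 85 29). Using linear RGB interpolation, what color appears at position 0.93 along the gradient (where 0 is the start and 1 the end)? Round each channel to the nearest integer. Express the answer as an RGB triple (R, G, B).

R = 218 + 0.93 × (161 − 218) = 218 + 0.93 × -57 = 164.99 → 165
G = 119 + 0.93 × (85 − 119) = 119 + 0.93 × -34 = 87.38 → 87
B = 98 + 0.93 × (29 − 98) = 98 + 0.93 × -69 = 33.83 → 34

(165, 87, 34)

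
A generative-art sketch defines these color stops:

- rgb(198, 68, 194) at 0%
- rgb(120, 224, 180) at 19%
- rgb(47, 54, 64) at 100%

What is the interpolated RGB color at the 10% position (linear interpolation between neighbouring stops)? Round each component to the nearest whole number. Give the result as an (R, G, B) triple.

10% lies between the 0% and 19% stops, so the local fraction is t = (10 − 0)/(19 − 0) = 10/19 ≈ 0.5263.
R = 198 + 0.5263 × (120 − 198) = 156.949 → 157
G = 68 + 0.5263 × (224 − 68) = 150.103 → 150
B = 194 + 0.5263 × (180 − 194) = 186.632 → 187

(157, 150, 187)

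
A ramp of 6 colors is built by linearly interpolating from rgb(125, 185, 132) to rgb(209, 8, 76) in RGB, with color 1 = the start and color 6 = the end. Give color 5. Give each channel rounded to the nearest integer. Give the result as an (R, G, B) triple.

With 6 swatches and endpoints inclusive, swatch 5 sits at t = (5 − 1)/(6 − 1) = 4/5 ≈ 0.8.
R = 125 + 0.8 × (209 − 125) = 192.2 → 192
G = 185 + 0.8 × (8 − 185) = 43.4 → 43
B = 132 + 0.8 × (76 − 132) = 87.2 → 87

(192, 43, 87)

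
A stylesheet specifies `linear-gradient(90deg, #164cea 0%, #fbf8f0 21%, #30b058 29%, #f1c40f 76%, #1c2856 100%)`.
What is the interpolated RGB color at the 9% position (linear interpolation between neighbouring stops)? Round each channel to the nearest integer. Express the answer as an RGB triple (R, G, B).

9% lies between the 0% and 21% stops, so the local fraction is t = (9 − 0)/(21 − 0) = 9/21 ≈ 0.4286.
#164cea → (22, 76, 234); #fbf8f0 → (251, 248, 240).
R = 22 + 0.4286 × (251 − 22) = 120.149 → 120
G = 76 + 0.4286 × (248 − 76) = 149.719 → 150
B = 234 + 0.4286 × (240 − 234) = 236.572 → 237

(120, 150, 237)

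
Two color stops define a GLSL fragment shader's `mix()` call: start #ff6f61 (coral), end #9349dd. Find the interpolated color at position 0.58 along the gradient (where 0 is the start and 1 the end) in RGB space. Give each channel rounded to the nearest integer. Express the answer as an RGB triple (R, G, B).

(192, 89, 169)

#ff6f61 → (255, 111, 97); #9349dd → (147, 73, 221).
R = 255 + 0.58 × (147 − 255) = 255 + 0.58 × -108 = 192.36 → 192
G = 111 + 0.58 × (73 − 111) = 111 + 0.58 × -38 = 88.96 → 89
B = 97 + 0.58 × (221 − 97) = 97 + 0.58 × 124 = 168.92 → 169
So the blended color is (192, 89, 169), about #c059a9.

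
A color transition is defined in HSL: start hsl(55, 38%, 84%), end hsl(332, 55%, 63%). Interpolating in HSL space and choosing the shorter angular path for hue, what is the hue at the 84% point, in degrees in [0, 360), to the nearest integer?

Hue: 332 − 55 = 277°, but |277| > 180 so the shorter arc goes the other way: Δh = 277 − 360 = -83°.
H = 55 + 0.84 × (-83) = -14.72 → -15 → -15 mod 360 = 345°

345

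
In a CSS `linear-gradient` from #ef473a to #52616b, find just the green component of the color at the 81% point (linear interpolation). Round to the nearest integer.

92

G₁ = 71 (from #ef473a), G₂ = 97 (from #52616b).
G = 71 + 0.81 × (97 − 71) = 92.06 → 92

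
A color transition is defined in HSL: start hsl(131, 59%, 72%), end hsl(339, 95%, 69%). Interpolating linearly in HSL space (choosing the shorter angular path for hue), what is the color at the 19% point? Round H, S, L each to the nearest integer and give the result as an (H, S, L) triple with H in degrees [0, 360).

(102, 66, 71)

Hue: 339 − 131 = 208°, but |208| > 180 so the shorter arc goes the other way: Δh = 208 − 360 = -152°.
H = 131 + 0.19 × (-152) = 102.12 → 102°
S = 59 + 0.19 × (95 − 59) = 65.84 → 66%
L = 72 + 0.19 × (69 − 72) = 71.43 → 71%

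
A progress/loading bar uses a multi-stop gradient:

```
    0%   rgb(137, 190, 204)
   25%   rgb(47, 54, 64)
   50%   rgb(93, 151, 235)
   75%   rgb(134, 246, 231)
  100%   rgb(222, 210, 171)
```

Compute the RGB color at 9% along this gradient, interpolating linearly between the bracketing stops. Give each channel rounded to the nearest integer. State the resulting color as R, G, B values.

9% lies between the 0% and 25% stops, so the local fraction is t = (9 − 0)/(25 − 0) = 9/25 ≈ 0.36.
R = 137 + 0.36 × (47 − 137) = 104.6 → 105
G = 190 + 0.36 × (54 − 190) = 141.04 → 141
B = 204 + 0.36 × (64 − 204) = 153.6 → 154

(105, 141, 154)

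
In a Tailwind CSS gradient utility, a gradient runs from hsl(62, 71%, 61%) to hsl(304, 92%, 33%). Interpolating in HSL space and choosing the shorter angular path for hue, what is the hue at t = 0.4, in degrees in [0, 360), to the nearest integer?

Hue: 304 − 62 = 242°, but |242| > 180 so the shorter arc goes the other way: Δh = 242 − 360 = -118°.
H = 62 + 0.4 × (-118) = 14.8 → 15°

15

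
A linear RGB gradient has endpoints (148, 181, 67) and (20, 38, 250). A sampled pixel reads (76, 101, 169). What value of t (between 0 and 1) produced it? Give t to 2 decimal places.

0.56

Invert the lerp on the B channel (largest span, 183): t = (169 − 67) / (250 − 67) = 102/183 = 0.55738.
Check on R: (76 − 148)/(20 − 148) = 0.5625 ✓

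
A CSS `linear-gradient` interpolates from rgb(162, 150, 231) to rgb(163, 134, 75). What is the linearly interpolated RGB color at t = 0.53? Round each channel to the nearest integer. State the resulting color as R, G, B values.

(163, 142, 148)

R = 162 + 0.53 × (163 − 162) = 162 + 0.53 × 1 = 162.53 → 163
G = 150 + 0.53 × (134 − 150) = 150 + 0.53 × -16 = 141.52 → 142
B = 231 + 0.53 × (75 − 231) = 231 + 0.53 × -156 = 148.32 → 148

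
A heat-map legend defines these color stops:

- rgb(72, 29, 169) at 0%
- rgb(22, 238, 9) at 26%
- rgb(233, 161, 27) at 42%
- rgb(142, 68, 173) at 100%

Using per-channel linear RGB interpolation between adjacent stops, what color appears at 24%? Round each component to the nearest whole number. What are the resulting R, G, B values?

24% lies between the 0% and 26% stops, so the local fraction is t = (24 − 0)/(26 − 0) = 24/26 ≈ 0.9231.
R = 72 + 0.9231 × (22 − 72) = 25.845 → 26
G = 29 + 0.9231 × (238 − 29) = 221.928 → 222
B = 169 + 0.9231 × (9 − 169) = 21.304 → 21

(26, 222, 21)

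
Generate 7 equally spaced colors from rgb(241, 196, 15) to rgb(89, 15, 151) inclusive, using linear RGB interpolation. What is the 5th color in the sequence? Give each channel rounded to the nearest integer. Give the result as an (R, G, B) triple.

(140, 75, 106)

With 7 swatches and endpoints inclusive, swatch 5 sits at t = (5 − 1)/(7 − 1) = 4/6 ≈ 0.6667.
R = 241 + 0.6667 × (89 − 241) = 139.662 → 140
G = 196 + 0.6667 × (15 − 196) = 75.327 → 75
B = 15 + 0.6667 × (151 − 15) = 105.671 → 106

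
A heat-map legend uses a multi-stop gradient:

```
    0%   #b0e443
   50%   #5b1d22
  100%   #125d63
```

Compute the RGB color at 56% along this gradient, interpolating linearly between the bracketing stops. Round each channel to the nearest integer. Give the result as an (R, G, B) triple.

56% lies between the 50% and 100% stops, so the local fraction is t = (56 − 50)/(100 − 50) = 6/50 ≈ 0.12.
#5b1d22 → (91, 29, 34); #125d63 → (18, 93, 99).
R = 91 + 0.12 × (18 − 91) = 82.24 → 82
G = 29 + 0.12 × (93 − 29) = 36.68 → 37
B = 34 + 0.12 × (99 − 34) = 41.8 → 42

(82, 37, 42)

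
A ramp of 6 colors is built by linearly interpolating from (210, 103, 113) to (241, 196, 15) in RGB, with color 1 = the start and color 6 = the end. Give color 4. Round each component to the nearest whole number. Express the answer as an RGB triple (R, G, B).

(229, 159, 54)

With 6 swatches and endpoints inclusive, swatch 4 sits at t = (4 − 1)/(6 − 1) = 3/5 ≈ 0.6.
R = 210 + 0.6 × (241 − 210) = 228.6 → 229
G = 103 + 0.6 × (196 − 103) = 158.8 → 159
B = 113 + 0.6 × (15 − 113) = 54.2 → 54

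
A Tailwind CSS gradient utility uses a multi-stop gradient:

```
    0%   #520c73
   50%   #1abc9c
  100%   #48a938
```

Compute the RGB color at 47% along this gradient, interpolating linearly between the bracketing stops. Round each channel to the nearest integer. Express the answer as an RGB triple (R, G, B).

47% lies between the 0% and 50% stops, so the local fraction is t = (47 − 0)/(50 − 0) = 47/50 ≈ 0.94.
#520c73 → (82, 12, 115); #1abc9c → (26, 188, 156).
R = 82 + 0.94 × (26 − 82) = 29.36 → 29
G = 12 + 0.94 × (188 − 12) = 177.44 → 177
B = 115 + 0.94 × (156 − 115) = 153.54 → 154

(29, 177, 154)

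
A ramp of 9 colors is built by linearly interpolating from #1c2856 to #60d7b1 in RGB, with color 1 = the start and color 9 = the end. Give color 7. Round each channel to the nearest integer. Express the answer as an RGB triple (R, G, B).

With 9 swatches and endpoints inclusive, swatch 7 sits at t = (7 − 1)/(9 − 1) = 6/8 ≈ 0.75.
#1c2856 → (28, 40, 86); #60d7b1 → (96, 215, 177).
R = 28 + 0.75 × (96 − 28) = 79 → 79
G = 40 + 0.75 × (215 − 40) = 171.25 → 171
B = 86 + 0.75 × (177 − 86) = 154.25 → 154

(79, 171, 154)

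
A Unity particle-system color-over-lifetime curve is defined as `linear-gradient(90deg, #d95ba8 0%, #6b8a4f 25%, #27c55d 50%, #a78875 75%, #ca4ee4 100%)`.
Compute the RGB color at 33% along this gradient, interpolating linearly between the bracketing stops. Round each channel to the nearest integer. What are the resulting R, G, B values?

33% lies between the 25% and 50% stops, so the local fraction is t = (33 − 25)/(50 − 25) = 8/25 ≈ 0.32.
#6b8a4f → (107, 138, 79); #27c55d → (39, 197, 93).
R = 107 + 0.32 × (39 − 107) = 85.24 → 85
G = 138 + 0.32 × (197 − 138) = 156.88 → 157
B = 79 + 0.32 × (93 − 79) = 83.48 → 83

(85, 157, 83)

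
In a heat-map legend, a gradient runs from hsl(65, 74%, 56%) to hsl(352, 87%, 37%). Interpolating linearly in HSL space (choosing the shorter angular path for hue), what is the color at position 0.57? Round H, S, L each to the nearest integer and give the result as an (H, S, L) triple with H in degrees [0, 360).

(23, 81, 45)

Hue: 352 − 65 = 287°, but |287| > 180 so the shorter arc goes the other way: Δh = 287 − 360 = -73°.
H = 65 + 0.57 × (-73) = 23.39 → 23°
S = 74 + 0.57 × (87 − 74) = 81.41 → 81%
L = 56 + 0.57 × (37 − 56) = 45.17 → 45%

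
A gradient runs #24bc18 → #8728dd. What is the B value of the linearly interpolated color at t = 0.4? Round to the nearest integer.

B₁ = 24 (from #24bc18), B₂ = 221 (from #8728dd).
B = 24 + 0.4 × (221 − 24) = 102.8 → 103

103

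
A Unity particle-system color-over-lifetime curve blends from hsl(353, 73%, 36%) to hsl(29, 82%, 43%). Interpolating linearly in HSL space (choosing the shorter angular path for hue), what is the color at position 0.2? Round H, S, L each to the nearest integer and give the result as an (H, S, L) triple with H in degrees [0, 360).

Hue: 29 − 353 = -324°, but |-324| > 180 so the shorter arc goes the other way: Δh = -324 + 360 = 36°.
H = 353 + 0.2 × (36) = 360.2 → 360 → 360 mod 360 = 0°
S = 73 + 0.2 × (82 − 73) = 74.8 → 75%
L = 36 + 0.2 × (43 − 36) = 37.4 → 37%

(0, 75, 37)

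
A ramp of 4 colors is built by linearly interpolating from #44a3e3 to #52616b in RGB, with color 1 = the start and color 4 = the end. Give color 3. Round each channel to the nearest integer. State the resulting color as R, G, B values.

With 4 swatches and endpoints inclusive, swatch 3 sits at t = (3 − 1)/(4 − 1) = 2/3 ≈ 0.6667.
#44a3e3 → (68, 163, 227); #52616b → (82, 97, 107).
R = 68 + 0.6667 × (82 − 68) = 77.334 → 77
G = 163 + 0.6667 × (97 − 163) = 118.998 → 119
B = 227 + 0.6667 × (107 − 227) = 146.996 → 147

(77, 119, 147)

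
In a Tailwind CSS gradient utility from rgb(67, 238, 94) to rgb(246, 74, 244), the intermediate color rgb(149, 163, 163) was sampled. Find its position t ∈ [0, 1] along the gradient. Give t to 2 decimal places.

Invert the lerp on the R channel (largest span, 179): t = (149 − 67) / (246 − 67) = 82/179 = 0.4581.
Check on G: (163 − 238)/(74 − 238) = 0.4573 ✓

0.46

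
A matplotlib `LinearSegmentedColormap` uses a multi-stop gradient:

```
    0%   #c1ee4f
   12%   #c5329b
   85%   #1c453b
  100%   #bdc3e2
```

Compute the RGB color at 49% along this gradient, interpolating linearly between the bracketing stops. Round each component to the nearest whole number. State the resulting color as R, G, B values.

(111, 60, 106)

49% lies between the 12% and 85% stops, so the local fraction is t = (49 − 12)/(85 − 12) = 37/73 ≈ 0.5068.
#c5329b → (197, 50, 155); #1c453b → (28, 69, 59).
R = 197 + 0.5068 × (28 − 197) = 111.351 → 111
G = 50 + 0.5068 × (69 − 50) = 59.629 → 60
B = 155 + 0.5068 × (59 − 155) = 106.347 → 106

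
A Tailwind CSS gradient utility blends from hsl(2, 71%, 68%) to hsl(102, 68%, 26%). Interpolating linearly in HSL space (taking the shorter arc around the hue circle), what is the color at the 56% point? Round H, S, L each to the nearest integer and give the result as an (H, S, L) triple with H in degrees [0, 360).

(58, 69, 44)

Hue arc: Δh = 102 − 2 = 100° (|Δh| ≤ 180, already the shorter path).
H = 2 + 0.56 × (100) = 58 → 58°
S = 71 + 0.56 × (68 − 71) = 69.32 → 69%
L = 68 + 0.56 × (26 − 68) = 44.48 → 44%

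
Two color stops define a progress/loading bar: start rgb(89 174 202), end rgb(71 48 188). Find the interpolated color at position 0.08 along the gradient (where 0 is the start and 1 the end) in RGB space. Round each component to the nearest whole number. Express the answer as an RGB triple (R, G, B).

(88, 164, 201)

R = 89 + 0.08 × (71 − 89) = 89 + 0.08 × -18 = 87.56 → 88
G = 174 + 0.08 × (48 − 174) = 174 + 0.08 × -126 = 163.92 → 164
B = 202 + 0.08 × (188 − 202) = 202 + 0.08 × -14 = 200.88 → 201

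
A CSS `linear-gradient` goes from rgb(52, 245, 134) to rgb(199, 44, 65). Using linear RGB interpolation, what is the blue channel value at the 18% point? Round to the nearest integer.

122

B = 134 + 0.18 × (65 − 134) = 121.58 → 122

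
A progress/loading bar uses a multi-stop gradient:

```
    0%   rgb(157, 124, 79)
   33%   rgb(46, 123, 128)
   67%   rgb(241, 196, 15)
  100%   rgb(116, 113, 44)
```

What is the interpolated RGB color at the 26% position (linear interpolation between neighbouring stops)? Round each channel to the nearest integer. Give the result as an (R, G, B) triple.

26% lies between the 0% and 33% stops, so the local fraction is t = (26 − 0)/(33 − 0) = 26/33 ≈ 0.7879.
R = 157 + 0.7879 × (46 − 157) = 69.543 → 70
G = 124 + 0.7879 × (123 − 124) = 123.212 → 123
B = 79 + 0.7879 × (128 − 79) = 117.607 → 118

(70, 123, 118)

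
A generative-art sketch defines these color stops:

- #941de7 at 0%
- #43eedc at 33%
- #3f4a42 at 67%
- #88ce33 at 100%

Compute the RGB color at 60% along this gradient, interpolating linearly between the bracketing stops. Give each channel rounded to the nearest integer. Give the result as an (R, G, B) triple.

60% lies between the 33% and 67% stops, so the local fraction is t = (60 − 33)/(67 − 33) = 27/34 ≈ 0.7941.
#43eedc → (67, 238, 220); #3f4a42 → (63, 74, 66).
R = 67 + 0.7941 × (63 − 67) = 63.824 → 64
G = 238 + 0.7941 × (74 − 238) = 107.768 → 108
B = 220 + 0.7941 × (66 − 220) = 97.709 → 98

(64, 108, 98)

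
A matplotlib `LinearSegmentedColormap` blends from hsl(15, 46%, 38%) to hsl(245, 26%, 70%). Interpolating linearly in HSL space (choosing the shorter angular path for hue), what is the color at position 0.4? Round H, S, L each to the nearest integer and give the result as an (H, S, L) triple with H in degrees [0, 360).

(323, 38, 51)

Hue: 245 − 15 = 230°, but |230| > 180 so the shorter arc goes the other way: Δh = 230 − 360 = -130°.
H = 15 + 0.4 × (-130) = -37 → -37 → -37 mod 360 = 323°
S = 46 + 0.4 × (26 − 46) = 38 → 38%
L = 38 + 0.4 × (70 − 38) = 50.8 → 51%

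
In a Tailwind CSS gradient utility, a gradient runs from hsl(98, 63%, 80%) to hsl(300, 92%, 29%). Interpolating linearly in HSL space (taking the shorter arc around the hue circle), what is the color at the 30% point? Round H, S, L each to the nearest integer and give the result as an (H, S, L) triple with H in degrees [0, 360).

(51, 72, 65)

Hue: 300 − 98 = 202°, but |202| > 180 so the shorter arc goes the other way: Δh = 202 − 360 = -158°.
H = 98 + 0.3 × (-158) = 50.6 → 51°
S = 63 + 0.3 × (92 − 63) = 71.7 → 72%
L = 80 + 0.3 × (29 − 80) = 64.7 → 65%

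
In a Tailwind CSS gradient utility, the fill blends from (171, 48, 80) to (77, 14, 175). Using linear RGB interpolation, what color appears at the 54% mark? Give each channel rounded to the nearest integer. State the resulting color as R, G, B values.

54% corresponds to t = 0.54.
R = 171 + 0.54 × (77 − 171) = 171 + 0.54 × -94 = 120.24 → 120
G = 48 + 0.54 × (14 − 48) = 48 + 0.54 × -34 = 29.64 → 30
B = 80 + 0.54 × (175 − 80) = 80 + 0.54 × 95 = 131.3 → 131

(120, 30, 131)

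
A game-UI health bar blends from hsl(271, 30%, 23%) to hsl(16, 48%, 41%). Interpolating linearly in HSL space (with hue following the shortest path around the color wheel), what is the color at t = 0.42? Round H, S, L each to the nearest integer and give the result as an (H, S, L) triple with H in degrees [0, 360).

Hue: 16 − 271 = -255°, but |-255| > 180 so the shorter arc goes the other way: Δh = -255 + 360 = 105°.
H = 271 + 0.42 × (105) = 315.1 → 315°
S = 30 + 0.42 × (48 − 30) = 37.56 → 38%
L = 23 + 0.42 × (41 − 23) = 30.56 → 31%

(315, 38, 31)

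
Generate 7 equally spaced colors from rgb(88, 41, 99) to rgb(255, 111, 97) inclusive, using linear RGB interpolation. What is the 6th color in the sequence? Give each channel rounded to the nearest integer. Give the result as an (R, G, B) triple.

(227, 99, 97)

With 7 swatches and endpoints inclusive, swatch 6 sits at t = (6 − 1)/(7 − 1) = 5/6 ≈ 0.8333.
R = 88 + 0.8333 × (255 − 88) = 227.161 → 227
G = 41 + 0.8333 × (111 − 41) = 99.331 → 99
B = 99 + 0.8333 × (97 − 99) = 97.333 → 97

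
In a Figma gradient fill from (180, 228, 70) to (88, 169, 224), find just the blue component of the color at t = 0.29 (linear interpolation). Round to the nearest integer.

115

B = 70 + 0.29 × (224 − 70) = 114.66 → 115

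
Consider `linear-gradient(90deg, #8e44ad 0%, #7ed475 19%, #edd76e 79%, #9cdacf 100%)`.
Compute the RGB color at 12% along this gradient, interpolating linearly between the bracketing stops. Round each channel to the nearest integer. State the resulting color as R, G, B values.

12% lies between the 0% and 19% stops, so the local fraction is t = (12 − 0)/(19 − 0) = 12/19 ≈ 0.6316.
#8e44ad → (142, 68, 173); #7ed475 → (126, 212, 117).
R = 142 + 0.6316 × (126 − 142) = 131.894 → 132
G = 68 + 0.6316 × (212 − 68) = 158.95 → 159
B = 173 + 0.6316 × (117 − 173) = 137.63 → 138

(132, 159, 138)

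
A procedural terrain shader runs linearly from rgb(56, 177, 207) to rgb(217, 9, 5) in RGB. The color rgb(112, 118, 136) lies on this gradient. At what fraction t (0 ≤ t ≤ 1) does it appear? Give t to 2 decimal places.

Invert the lerp on the B channel (largest span, 202): t = (136 − 207) / (5 − 207) = -71/-202 = 0.35149.
Check on R: (112 − 56)/(217 − 56) = 0.3478 ✓

0.35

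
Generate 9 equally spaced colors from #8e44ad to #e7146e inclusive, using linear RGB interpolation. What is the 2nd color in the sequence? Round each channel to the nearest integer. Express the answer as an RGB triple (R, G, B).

(153, 62, 165)

With 9 swatches and endpoints inclusive, swatch 2 sits at t = (2 − 1)/(9 − 1) = 1/8 ≈ 0.125.
#8e44ad → (142, 68, 173); #e7146e → (231, 20, 110).
R = 142 + 0.125 × (231 − 142) = 153.125 → 153
G = 68 + 0.125 × (20 − 68) = 62 → 62
B = 173 + 0.125 × (110 − 173) = 165.125 → 165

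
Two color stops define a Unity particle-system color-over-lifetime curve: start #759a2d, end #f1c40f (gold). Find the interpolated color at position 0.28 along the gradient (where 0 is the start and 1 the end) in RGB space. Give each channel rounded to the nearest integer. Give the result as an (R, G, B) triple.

(152, 166, 37)

#759a2d → (117, 154, 45); #f1c40f → (241, 196, 15).
R = 117 + 0.28 × (241 − 117) = 117 + 0.28 × 124 = 151.72 → 152
G = 154 + 0.28 × (196 − 154) = 154 + 0.28 × 42 = 165.76 → 166
B = 45 + 0.28 × (15 − 45) = 45 + 0.28 × -30 = 36.6 → 37
So the blended color is (152, 166, 37), about #98a625.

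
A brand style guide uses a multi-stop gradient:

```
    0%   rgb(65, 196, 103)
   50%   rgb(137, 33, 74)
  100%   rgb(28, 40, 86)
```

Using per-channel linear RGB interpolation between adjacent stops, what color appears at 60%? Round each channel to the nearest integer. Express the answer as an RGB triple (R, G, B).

60% lies between the 50% and 100% stops, so the local fraction is t = (60 − 50)/(100 − 50) = 10/50 ≈ 0.2.
R = 137 + 0.2 × (28 − 137) = 115.2 → 115
G = 33 + 0.2 × (40 − 33) = 34.4 → 34
B = 74 + 0.2 × (86 − 74) = 76.4 → 76

(115, 34, 76)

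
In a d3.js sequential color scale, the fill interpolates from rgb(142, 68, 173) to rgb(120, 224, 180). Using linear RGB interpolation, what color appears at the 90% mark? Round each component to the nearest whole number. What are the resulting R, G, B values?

(122, 208, 179)

90% corresponds to t = 0.9.
R = 142 + 0.9 × (120 − 142) = 142 + 0.9 × -22 = 122.2 → 122
G = 68 + 0.9 × (224 − 68) = 68 + 0.9 × 156 = 208.4 → 208
B = 173 + 0.9 × (180 − 173) = 173 + 0.9 × 7 = 179.3 → 179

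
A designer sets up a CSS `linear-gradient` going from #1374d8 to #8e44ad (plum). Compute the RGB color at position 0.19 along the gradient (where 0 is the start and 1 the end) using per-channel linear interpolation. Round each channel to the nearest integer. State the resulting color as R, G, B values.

#1374d8 → (19, 116, 216); #8e44ad → (142, 68, 173).
R = 19 + 0.19 × (142 − 19) = 19 + 0.19 × 123 = 42.37 → 42
G = 116 + 0.19 × (68 − 116) = 116 + 0.19 × -48 = 106.88 → 107
B = 216 + 0.19 × (173 − 216) = 216 + 0.19 × -43 = 207.83 → 208
So the blended color is (42, 107, 208), about #2a6bd0.

(42, 107, 208)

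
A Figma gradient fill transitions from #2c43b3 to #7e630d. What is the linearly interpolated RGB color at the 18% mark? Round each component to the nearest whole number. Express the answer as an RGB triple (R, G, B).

#2c43b3 → (44, 67, 179); #7e630d → (126, 99, 13).
18% corresponds to t = 0.18.
R = 44 + 0.18 × (126 − 44) = 44 + 0.18 × 82 = 58.76 → 59
G = 67 + 0.18 × (99 − 67) = 67 + 0.18 × 32 = 72.76 → 73
B = 179 + 0.18 × (13 − 179) = 179 + 0.18 × -166 = 149.12 → 149
So the blended color is (59, 73, 149), about #3b4995.

(59, 73, 149)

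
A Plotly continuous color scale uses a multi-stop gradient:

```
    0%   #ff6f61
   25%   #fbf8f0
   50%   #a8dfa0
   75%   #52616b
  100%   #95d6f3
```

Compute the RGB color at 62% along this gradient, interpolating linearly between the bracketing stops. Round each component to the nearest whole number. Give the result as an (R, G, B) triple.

(127, 163, 135)

62% lies between the 50% and 75% stops, so the local fraction is t = (62 − 50)/(75 − 50) = 12/25 ≈ 0.48.
#a8dfa0 → (168, 223, 160); #52616b → (82, 97, 107).
R = 168 + 0.48 × (82 − 168) = 126.72 → 127
G = 223 + 0.48 × (97 − 223) = 162.52 → 163
B = 160 + 0.48 × (107 − 160) = 134.56 → 135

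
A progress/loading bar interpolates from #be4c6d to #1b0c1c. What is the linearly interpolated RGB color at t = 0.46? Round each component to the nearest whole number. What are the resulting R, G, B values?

#be4c6d → (190, 76, 109); #1b0c1c → (27, 12, 28).
R = 190 + 0.46 × (27 − 190) = 190 + 0.46 × -163 = 115.02 → 115
G = 76 + 0.46 × (12 − 76) = 76 + 0.46 × -64 = 46.56 → 47
B = 109 + 0.46 × (28 − 109) = 109 + 0.46 × -81 = 71.74 → 72
So the blended color is (115, 47, 72), about #732f48.

(115, 47, 72)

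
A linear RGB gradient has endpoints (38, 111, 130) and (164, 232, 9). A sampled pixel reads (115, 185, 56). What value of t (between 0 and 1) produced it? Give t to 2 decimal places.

0.61

Invert the lerp on the R channel (largest span, 126): t = (115 − 38) / (164 − 38) = 77/126 = 0.61111.
Check on G: (185 − 111)/(232 − 111) = 0.6116 ✓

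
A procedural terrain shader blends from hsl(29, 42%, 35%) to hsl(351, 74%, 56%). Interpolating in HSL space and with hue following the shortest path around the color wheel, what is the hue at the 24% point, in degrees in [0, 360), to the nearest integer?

Hue: 351 − 29 = 322°, but |322| > 180 so the shorter arc goes the other way: Δh = 322 − 360 = -38°.
H = 29 + 0.24 × (-38) = 19.88 → 20°

20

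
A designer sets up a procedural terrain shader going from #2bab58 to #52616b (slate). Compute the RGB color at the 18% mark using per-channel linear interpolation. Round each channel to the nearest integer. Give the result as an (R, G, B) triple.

#2bab58 → (43, 171, 88); #52616b → (82, 97, 107).
18% corresponds to t = 0.18.
R = 43 + 0.18 × (82 − 43) = 43 + 0.18 × 39 = 50.02 → 50
G = 171 + 0.18 × (97 − 171) = 171 + 0.18 × -74 = 157.68 → 158
B = 88 + 0.18 × (107 − 88) = 88 + 0.18 × 19 = 91.42 → 91

(50, 158, 91)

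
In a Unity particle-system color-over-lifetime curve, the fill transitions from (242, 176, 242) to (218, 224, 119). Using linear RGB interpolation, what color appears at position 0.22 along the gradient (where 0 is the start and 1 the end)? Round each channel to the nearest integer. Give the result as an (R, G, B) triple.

(237, 187, 215)

R = 242 + 0.22 × (218 − 242) = 242 + 0.22 × -24 = 236.72 → 237
G = 176 + 0.22 × (224 − 176) = 176 + 0.22 × 48 = 186.56 → 187
B = 242 + 0.22 × (119 − 242) = 242 + 0.22 × -123 = 214.94 → 215
So the blended color is (237, 187, 215), about #edbbd7.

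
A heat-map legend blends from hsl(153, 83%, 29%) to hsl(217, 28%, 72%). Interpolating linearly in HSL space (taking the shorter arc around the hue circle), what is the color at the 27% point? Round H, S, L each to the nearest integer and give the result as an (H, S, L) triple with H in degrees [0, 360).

(170, 68, 41)

Hue arc: Δh = 217 − 153 = 64° (|Δh| ≤ 180, already the shorter path).
H = 153 + 0.27 × (64) = 170.28 → 170°
S = 83 + 0.27 × (28 − 83) = 68.15 → 68%
L = 29 + 0.27 × (72 − 29) = 40.61 → 41%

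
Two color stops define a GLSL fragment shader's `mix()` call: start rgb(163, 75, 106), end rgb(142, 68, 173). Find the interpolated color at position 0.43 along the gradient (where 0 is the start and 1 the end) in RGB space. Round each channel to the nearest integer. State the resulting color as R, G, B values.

(154, 72, 135)

R = 163 + 0.43 × (142 − 163) = 163 + 0.43 × -21 = 153.97 → 154
G = 75 + 0.43 × (68 − 75) = 75 + 0.43 × -7 = 71.99 → 72
B = 106 + 0.43 × (173 − 106) = 106 + 0.43 × 67 = 134.81 → 135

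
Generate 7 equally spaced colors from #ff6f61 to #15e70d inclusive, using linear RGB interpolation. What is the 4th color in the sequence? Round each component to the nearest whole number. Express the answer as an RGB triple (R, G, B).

With 7 swatches and endpoints inclusive, swatch 4 sits at t = (4 − 1)/(7 − 1) = 3/6 ≈ 0.5.
#ff6f61 → (255, 111, 97); #15e70d → (21, 231, 13).
R = 255 + 0.5 × (21 − 255) = 138 → 138
G = 111 + 0.5 × (231 − 111) = 171 → 171
B = 97 + 0.5 × (13 − 97) = 55 → 55

(138, 171, 55)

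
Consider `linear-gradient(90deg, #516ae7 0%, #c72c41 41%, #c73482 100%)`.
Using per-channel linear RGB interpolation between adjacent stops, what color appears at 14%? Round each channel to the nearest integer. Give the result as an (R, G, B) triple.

(121, 85, 174)

14% lies between the 0% and 41% stops, so the local fraction is t = (14 − 0)/(41 − 0) = 14/41 ≈ 0.3415.
#516ae7 → (81, 106, 231); #c72c41 → (199, 44, 65).
R = 81 + 0.3415 × (199 − 81) = 121.297 → 121
G = 106 + 0.3415 × (44 − 106) = 84.827 → 85
B = 231 + 0.3415 × (65 − 231) = 174.311 → 174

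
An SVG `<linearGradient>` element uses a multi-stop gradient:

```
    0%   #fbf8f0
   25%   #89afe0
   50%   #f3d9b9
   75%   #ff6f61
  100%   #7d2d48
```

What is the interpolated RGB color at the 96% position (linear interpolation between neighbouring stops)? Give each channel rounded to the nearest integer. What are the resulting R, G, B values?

96% lies between the 75% and 100% stops, so the local fraction is t = (96 − 75)/(100 − 75) = 21/25 ≈ 0.84.
#ff6f61 → (255, 111, 97); #7d2d48 → (125, 45, 72).
R = 255 + 0.84 × (125 − 255) = 145.8 → 146
G = 111 + 0.84 × (45 − 111) = 55.56 → 56
B = 97 + 0.84 × (72 − 97) = 76 → 76

(146, 56, 76)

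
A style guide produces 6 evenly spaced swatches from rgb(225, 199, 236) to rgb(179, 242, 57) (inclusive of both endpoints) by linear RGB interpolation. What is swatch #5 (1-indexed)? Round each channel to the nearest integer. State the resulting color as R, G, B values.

With 6 swatches and endpoints inclusive, swatch 5 sits at t = (5 − 1)/(6 − 1) = 4/5 ≈ 0.8.
R = 225 + 0.8 × (179 − 225) = 188.2 → 188
G = 199 + 0.8 × (242 − 199) = 233.4 → 233
B = 236 + 0.8 × (57 − 236) = 92.8 → 93

(188, 233, 93)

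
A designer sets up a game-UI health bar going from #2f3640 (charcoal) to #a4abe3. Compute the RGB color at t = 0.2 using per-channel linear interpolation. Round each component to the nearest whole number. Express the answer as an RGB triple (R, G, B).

(70, 77, 97)

#2f3640 → (47, 54, 64); #a4abe3 → (164, 171, 227).
R = 47 + 0.2 × (164 − 47) = 47 + 0.2 × 117 = 70.4 → 70
G = 54 + 0.2 × (171 − 54) = 54 + 0.2 × 117 = 77.4 → 77
B = 64 + 0.2 × (227 − 64) = 64 + 0.2 × 163 = 96.6 → 97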